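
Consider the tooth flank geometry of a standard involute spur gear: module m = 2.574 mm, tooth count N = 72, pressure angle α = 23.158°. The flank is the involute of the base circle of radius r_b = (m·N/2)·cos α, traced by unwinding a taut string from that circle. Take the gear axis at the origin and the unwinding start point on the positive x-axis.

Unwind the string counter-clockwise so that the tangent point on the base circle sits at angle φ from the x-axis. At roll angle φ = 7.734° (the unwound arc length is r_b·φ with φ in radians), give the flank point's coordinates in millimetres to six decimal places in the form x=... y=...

x=85.970137 y=0.069720

pitch radius r_p = m·N/2 = 2.574·72/2 = 92.664000
base radius r_b = r_p·cos α = 92.664000·cos 23.158° = 85.197493
roll angle φ = 7.734° = 0.13498376 rad
x = r_b·(cos φ + φ·sin φ) = 85.197493·(0.99090352 + 0.13498376·0.13457422) = 85.970137
y = r_b·(sin φ − φ·cos φ) = 85.197493·(0.13457422 − 0.13498376·0.99090352) = 0.069720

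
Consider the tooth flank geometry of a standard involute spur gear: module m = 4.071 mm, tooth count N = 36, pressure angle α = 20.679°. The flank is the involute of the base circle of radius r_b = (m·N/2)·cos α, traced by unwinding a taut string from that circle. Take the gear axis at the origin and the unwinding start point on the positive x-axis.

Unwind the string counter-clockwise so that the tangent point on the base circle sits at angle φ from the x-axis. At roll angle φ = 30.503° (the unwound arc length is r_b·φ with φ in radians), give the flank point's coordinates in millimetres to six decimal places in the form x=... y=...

x=77.594735 y=3.351435

pitch radius r_p = m·N/2 = 4.071·36/2 = 73.278000
base radius r_b = r_p·cos α = 73.278000·cos 20.679° = 68.556957
roll angle φ = 30.503° = 0.53237778 rad
x = r_b·(cos φ + φ·sin φ) = 68.556957·(0.86160258 + 0.53237778·0.50758348) = 77.594735
y = r_b·(sin φ − φ·cos φ) = 68.556957·(0.50758348 − 0.53237778·0.86160258) = 3.351435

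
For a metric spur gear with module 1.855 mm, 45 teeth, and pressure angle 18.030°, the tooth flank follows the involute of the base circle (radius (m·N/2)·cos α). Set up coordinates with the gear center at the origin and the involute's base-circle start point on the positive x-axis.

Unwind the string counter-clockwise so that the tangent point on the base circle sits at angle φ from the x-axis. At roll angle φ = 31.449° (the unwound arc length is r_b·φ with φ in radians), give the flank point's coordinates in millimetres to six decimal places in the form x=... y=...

pitch radius r_p = m·N/2 = 1.855·45/2 = 41.737500
base radius r_b = r_p·cos α = 41.737500·cos 18.030° = 39.687963
roll angle φ = 31.449° = 0.54888860 rad
x = r_b·(cos φ + φ·sin φ) = 39.687963·(0.85310491 + 0.54888860·0.52173941) = 45.223708
y = r_b·(sin φ − φ·cos φ) = 39.687963·(0.52173941 − 0.54888860·0.85310491) = 2.122506

x=45.223708 y=2.122506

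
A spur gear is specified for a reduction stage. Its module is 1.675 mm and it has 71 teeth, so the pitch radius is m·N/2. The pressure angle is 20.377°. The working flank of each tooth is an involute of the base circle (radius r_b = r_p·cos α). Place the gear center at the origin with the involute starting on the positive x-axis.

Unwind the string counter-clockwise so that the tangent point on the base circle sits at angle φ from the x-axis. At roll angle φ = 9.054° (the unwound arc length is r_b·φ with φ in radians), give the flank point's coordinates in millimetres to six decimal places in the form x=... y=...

pitch radius r_p = m·N/2 = 1.675·71/2 = 59.462500
base radius r_b = r_p·cos α = 59.462500·cos 20.377° = 55.741446
roll angle φ = 9.054° = 0.15802211 rad
x = r_b·(cos φ + φ·sin φ) = 55.741446·(0.98754047 + 0.15802211·0.15736527) = 56.433067
y = r_b·(sin φ − φ·cos φ) = 55.741446·(0.15736527 − 0.15802211·0.98754047) = 0.073135

x=56.433067 y=0.073135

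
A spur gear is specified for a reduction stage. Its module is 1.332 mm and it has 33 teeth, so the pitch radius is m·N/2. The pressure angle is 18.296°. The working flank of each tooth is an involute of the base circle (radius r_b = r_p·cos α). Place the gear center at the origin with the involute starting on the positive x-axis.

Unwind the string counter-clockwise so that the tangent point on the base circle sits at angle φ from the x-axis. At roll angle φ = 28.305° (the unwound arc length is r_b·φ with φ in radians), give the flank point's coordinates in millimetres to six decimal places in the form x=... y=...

pitch radius r_p = m·N/2 = 1.332·33/2 = 21.978000
base radius r_b = r_p·cos α = 21.978000·cos 18.296° = 20.866955
roll angle φ = 28.305° = 0.49401544 rad
x = r_b·(cos φ + φ·sin φ) = 20.866955·(0.88043598 + 0.49401544·0.47416504) = 23.259995
y = r_b·(sin φ − φ·cos φ) = 20.866955·(0.47416504 − 0.49401544·0.88043598) = 0.818320

x=23.259995 y=0.818320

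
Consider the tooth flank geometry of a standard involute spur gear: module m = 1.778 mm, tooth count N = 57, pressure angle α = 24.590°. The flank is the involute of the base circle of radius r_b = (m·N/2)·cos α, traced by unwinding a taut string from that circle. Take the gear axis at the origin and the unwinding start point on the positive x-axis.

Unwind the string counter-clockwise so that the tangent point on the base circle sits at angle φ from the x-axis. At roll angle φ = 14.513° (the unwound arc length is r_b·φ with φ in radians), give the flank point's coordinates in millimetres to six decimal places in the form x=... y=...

pitch radius r_p = m·N/2 = 1.778·57/2 = 50.673000
base radius r_b = r_p·cos α = 50.673000·cos 24.590° = 46.077402
roll angle φ = 14.513° = 0.25329963 rad
x = r_b·(cos φ + φ·sin φ) = 46.077402·(0.96809081 + 0.25329963·0.25059966) = 47.531956
y = r_b·(sin φ − φ·cos φ) = 46.077402·(0.25059966 − 0.25329963·0.96809081) = 0.248017

x=47.531956 y=0.248017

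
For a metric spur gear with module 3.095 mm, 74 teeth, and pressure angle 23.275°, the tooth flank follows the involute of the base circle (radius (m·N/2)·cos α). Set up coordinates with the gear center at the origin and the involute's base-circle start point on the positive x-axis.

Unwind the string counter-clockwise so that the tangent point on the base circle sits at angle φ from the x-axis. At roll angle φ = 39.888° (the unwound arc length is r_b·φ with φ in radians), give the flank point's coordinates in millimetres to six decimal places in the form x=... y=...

pitch radius r_p = m·N/2 = 3.095·74/2 = 114.515000
base radius r_b = r_p·cos α = 114.515000·cos 23.275° = 105.195641
roll angle φ = 39.888° = 0.69617693 rad
x = r_b·(cos φ + φ·sin φ) = 105.195641·(0.76729948 + 0.69617693·0.64128894) = 127.681215
y = r_b·(sin φ − φ·cos φ) = 105.195641·(0.64128894 − 0.69617693·0.76729948) = 11.267794

x=127.681215 y=11.267794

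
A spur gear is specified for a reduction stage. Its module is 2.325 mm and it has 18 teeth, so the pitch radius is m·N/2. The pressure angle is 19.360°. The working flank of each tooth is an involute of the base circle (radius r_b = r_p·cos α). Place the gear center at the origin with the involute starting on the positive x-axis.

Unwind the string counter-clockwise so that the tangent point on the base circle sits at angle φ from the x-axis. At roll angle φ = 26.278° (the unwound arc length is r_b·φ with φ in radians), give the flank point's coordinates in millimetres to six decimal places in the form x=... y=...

x=21.710190 y=0.621600

pitch radius r_p = m·N/2 = 2.325·18/2 = 20.925000
base radius r_b = r_p·cos α = 20.925000·cos 19.360° = 19.741782
roll angle φ = 26.278° = 0.45863762 rad
x = r_b·(cos φ + φ·sin φ) = 19.741782·(0.89665649 + 0.45863762·0.44272693) = 21.710190
y = r_b·(sin φ − φ·cos φ) = 19.741782·(0.44272693 − 0.45863762·0.89665649) = 0.621600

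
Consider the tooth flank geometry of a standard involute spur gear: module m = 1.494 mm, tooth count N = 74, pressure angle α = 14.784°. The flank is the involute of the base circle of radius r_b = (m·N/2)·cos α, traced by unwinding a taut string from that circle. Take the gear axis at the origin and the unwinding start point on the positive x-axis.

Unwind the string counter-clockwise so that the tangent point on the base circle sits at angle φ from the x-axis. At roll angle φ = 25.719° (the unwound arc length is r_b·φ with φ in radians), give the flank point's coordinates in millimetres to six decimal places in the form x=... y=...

pitch radius r_p = m·N/2 = 1.494·74/2 = 55.278000
base radius r_b = r_p·cos α = 55.278000·cos 14.784° = 53.448004
roll angle φ = 25.719° = 0.44888123 rad
x = r_b·(cos φ + φ·sin φ) = 53.448004·(0.90093316 + 0.44888123·0.43395787) = 58.564513
y = r_b·(sin φ − φ·cos φ) = 53.448004·(0.43395787 − 0.44888123·0.90093316) = 1.579168

x=58.564513 y=1.579168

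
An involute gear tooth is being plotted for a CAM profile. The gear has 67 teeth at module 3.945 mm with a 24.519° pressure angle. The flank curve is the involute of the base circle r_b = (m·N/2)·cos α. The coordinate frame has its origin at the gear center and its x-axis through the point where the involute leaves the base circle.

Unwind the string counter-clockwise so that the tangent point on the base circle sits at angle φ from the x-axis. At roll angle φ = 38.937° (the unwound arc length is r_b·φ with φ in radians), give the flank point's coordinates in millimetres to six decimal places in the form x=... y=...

x=144.880733 y=12.007602

pitch radius r_p = m·N/2 = 3.945·67/2 = 132.157500
base radius r_b = r_p·cos α = 132.157500·cos 24.519° = 120.240026
roll angle φ = 38.937° = 0.67957885 rad
x = r_b·(cos φ + φ·sin φ) = 120.240026·(0.77783747 + 0.67957885·0.62846549) = 144.880733
y = r_b·(sin φ − φ·cos φ) = 120.240026·(0.62846549 − 0.67957885·0.77783747) = 12.007602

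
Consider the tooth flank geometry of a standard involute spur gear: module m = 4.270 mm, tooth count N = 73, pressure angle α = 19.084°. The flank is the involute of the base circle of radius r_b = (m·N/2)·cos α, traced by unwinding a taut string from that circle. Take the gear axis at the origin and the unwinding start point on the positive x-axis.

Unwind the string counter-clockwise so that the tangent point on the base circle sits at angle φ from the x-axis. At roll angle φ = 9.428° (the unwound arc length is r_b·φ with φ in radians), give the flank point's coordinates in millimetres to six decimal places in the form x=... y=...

x=149.269816 y=0.218155

pitch radius r_p = m·N/2 = 4.270·73/2 = 155.855000
base radius r_b = r_p·cos α = 155.855000·cos 19.084° = 147.289248
roll angle φ = 9.428° = 0.16454964 rad
x = r_b·(cos φ + φ·sin φ) = 147.289248·(0.98649223 + 0.16454964·0.16380807) = 149.269816
y = r_b·(sin φ − φ·cos φ) = 147.289248·(0.16380807 − 0.16454964·0.98649223) = 0.218155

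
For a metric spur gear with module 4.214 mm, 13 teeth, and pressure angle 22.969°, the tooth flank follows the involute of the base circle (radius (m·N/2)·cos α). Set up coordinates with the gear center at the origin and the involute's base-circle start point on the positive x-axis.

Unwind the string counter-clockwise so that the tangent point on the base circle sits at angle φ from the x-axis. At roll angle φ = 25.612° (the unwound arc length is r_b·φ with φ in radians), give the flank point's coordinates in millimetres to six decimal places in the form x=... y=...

pitch radius r_p = m·N/2 = 4.214·13/2 = 27.391000
base radius r_b = r_p·cos α = 27.391000·cos 22.969° = 25.219335
roll angle φ = 25.612° = 0.44701373 rad
x = r_b·(cos φ + φ·sin φ) = 25.219335·(0.90174201 + 0.44701373·0.43227462) = 27.614534
y = r_b·(sin φ − φ·cos φ) = 25.219335·(0.43227462 − 0.44701373·0.90174201) = 0.735990

x=27.614534 y=0.735990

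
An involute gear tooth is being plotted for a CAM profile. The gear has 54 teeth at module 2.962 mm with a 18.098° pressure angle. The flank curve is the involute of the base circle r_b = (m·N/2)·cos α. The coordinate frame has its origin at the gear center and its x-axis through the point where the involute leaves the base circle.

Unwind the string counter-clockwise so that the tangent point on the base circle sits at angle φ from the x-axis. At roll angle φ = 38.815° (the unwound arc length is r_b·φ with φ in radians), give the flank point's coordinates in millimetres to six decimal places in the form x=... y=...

x=91.510108 y=7.522441

pitch radius r_p = m·N/2 = 2.962·54/2 = 79.974000
base radius r_b = r_p·cos α = 79.974000·cos 18.098° = 76.017412
roll angle φ = 38.815° = 0.67744955 rad
x = r_b·(cos φ + φ·sin φ) = 76.017412·(0.77917389 + 0.67744955·0.62680782) = 91.510108
y = r_b·(sin φ − φ·cos φ) = 76.017412·(0.62680782 − 0.67744955·0.77917389) = 7.522441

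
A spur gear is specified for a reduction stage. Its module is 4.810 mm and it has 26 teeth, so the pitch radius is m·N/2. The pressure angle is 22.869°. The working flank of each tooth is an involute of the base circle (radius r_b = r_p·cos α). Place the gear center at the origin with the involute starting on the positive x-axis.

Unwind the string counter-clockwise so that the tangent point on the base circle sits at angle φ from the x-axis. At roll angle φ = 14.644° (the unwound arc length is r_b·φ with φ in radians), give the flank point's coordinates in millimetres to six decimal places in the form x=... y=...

pitch radius r_p = m·N/2 = 4.810·26/2 = 62.530000
base radius r_b = r_p·cos α = 62.530000·cos 22.869° = 57.614880
roll angle φ = 14.644° = 0.25558602 rad
x = r_b·(cos φ + φ·sin φ) = 57.614880·(0.96751531 + 0.25558602·0.25281243) = 59.466082
y = r_b·(sin φ − φ·cos φ) = 57.614880·(0.25281243 − 0.25558602·0.96751531) = 0.318555

x=59.466082 y=0.318555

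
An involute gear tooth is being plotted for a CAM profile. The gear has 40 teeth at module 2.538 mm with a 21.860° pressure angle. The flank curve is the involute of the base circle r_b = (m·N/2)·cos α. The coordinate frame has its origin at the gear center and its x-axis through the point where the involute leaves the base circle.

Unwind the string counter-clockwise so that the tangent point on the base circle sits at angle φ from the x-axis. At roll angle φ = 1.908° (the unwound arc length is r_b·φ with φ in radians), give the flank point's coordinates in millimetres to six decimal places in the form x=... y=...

pitch radius r_p = m·N/2 = 2.538·40/2 = 50.760000
base radius r_b = r_p·cos α = 50.760000·cos 21.860° = 47.110174
roll angle φ = 1.908° = 0.03330088 rad
x = r_b·(cos φ + φ·sin φ) = 47.110174·(0.99944558 + 0.03330088·0.03329473) = 47.136289
y = r_b·(sin φ − φ·cos φ) = 47.110174·(0.03329473 − 0.03330088·0.99944558) = 0.000580

x=47.136289 y=0.000580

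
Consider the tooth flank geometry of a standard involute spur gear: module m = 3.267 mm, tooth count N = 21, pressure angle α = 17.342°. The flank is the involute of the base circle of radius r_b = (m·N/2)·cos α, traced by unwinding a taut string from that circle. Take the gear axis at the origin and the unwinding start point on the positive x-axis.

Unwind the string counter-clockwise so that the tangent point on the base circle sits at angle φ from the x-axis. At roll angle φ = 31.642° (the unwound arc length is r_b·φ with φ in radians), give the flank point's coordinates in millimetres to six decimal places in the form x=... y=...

x=37.363114 y=1.782923

pitch radius r_p = m·N/2 = 3.267·21/2 = 34.303500
base radius r_b = r_p·cos α = 34.303500·cos 17.342° = 32.744151
roll angle φ = 31.642° = 0.55225708 rad
x = r_b·(cos φ + φ·sin φ) = 32.744151·(0.85134260 + 0.55225708·0.52461011) = 37.363114
y = r_b·(sin φ − φ·cos φ) = 32.744151·(0.52461011 − 0.55225708·0.85134260) = 1.782923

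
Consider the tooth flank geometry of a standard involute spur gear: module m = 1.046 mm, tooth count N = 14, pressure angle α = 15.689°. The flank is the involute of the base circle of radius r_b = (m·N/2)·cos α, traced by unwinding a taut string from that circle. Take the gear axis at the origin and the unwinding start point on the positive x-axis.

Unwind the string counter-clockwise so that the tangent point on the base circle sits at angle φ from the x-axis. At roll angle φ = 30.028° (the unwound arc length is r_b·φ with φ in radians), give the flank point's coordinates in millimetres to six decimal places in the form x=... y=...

x=7.951836 y=0.329044

pitch radius r_p = m·N/2 = 1.046·14/2 = 7.322000
base radius r_b = r_p·cos α = 7.322000·cos 15.689° = 7.049209
roll angle φ = 30.028° = 0.52408747 rad
x = r_b·(cos φ + φ·sin φ) = 7.049209·(0.86578095 + 0.52408747·0.50042316) = 7.951836
y = r_b·(sin φ − φ·cos φ) = 7.049209·(0.50042316 − 0.52408747·0.86578095) = 0.329044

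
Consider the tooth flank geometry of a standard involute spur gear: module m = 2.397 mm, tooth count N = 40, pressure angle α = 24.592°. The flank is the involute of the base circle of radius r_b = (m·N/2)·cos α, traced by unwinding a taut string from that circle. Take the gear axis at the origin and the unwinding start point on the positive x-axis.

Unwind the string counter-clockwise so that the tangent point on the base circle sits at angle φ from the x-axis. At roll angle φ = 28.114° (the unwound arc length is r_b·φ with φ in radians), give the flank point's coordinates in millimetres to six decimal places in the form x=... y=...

pitch radius r_p = m·N/2 = 2.397·40/2 = 47.940000
base radius r_b = r_p·cos α = 47.940000·cos 24.592° = 43.591565
roll angle φ = 28.114° = 0.49068187 rad
x = r_b·(cos φ + φ·sin φ) = 43.591565·(0.88201175 + 0.49068187·0.47122741) = 48.527634
y = r_b·(sin φ − φ·cos φ) = 43.591565·(0.47122741 − 0.49068187·0.88201175) = 1.675670

x=48.527634 y=1.675670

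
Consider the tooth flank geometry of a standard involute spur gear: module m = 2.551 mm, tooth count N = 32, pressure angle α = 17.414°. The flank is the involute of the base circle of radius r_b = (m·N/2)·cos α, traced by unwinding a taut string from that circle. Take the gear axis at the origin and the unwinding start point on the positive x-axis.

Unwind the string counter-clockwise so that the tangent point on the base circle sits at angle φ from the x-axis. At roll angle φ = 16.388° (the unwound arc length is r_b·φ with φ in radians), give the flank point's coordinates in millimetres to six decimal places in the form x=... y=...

pitch radius r_p = m·N/2 = 2.551·32/2 = 40.816000
base radius r_b = r_p·cos α = 40.816000·cos 17.414° = 38.945290
roll angle φ = 16.388° = 0.28602456 rad
x = r_b·(cos φ + φ·sin φ) = 38.945290·(0.95937309 + 0.28602456·0.28214053) = 40.505913
y = r_b·(sin φ − φ·cos φ) = 38.945290·(0.28214053 − 0.28602456·0.95937309) = 0.301291

x=40.505913 y=0.301291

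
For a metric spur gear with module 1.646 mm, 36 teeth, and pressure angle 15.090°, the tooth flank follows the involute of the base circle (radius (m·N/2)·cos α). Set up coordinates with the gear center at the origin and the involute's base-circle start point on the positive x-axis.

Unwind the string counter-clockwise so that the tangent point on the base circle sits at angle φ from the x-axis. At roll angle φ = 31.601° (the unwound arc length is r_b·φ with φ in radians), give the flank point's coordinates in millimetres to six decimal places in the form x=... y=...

pitch radius r_p = m·N/2 = 1.646·36/2 = 29.628000
base radius r_b = r_p·cos α = 29.628000·cos 15.090° = 28.606370
roll angle φ = 31.601° = 0.55154150 rad
x = r_b·(cos φ + φ·sin φ) = 28.606370·(0.85171779 + 0.55154150·0.52400077) = 32.632029
y = r_b·(sin φ − φ·cos φ) = 28.606370·(0.52400077 − 0.55154150·0.85171779) = 1.551697

x=32.632029 y=1.551697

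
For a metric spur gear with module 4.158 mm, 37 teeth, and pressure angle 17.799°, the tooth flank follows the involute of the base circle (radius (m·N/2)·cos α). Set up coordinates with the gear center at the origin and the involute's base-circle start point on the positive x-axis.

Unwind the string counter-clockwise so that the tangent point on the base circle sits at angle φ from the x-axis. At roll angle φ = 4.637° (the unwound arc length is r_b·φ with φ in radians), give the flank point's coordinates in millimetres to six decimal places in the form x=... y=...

x=73.480525 y=0.012933

pitch radius r_p = m·N/2 = 4.158·37/2 = 76.923000
base radius r_b = r_p·cos α = 76.923000·cos 17.799° = 73.241060
roll angle φ = 4.637° = 0.08093092 rad
x = r_b·(cos φ + φ·sin φ) = 73.241060·(0.99672688 + 0.08093092·0.08084260) = 73.480525
y = r_b·(sin φ − φ·cos φ) = 73.241060·(0.08084260 − 0.08093092·0.99672688) = 0.012933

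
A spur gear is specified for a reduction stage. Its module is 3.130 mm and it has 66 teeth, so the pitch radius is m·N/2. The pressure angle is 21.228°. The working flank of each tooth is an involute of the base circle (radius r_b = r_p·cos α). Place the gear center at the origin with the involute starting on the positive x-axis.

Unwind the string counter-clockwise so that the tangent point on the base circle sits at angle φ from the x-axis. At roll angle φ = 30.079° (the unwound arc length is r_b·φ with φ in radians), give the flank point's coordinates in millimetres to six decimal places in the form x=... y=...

x=108.648870 y=4.516759

pitch radius r_p = m·N/2 = 3.130·66/2 = 103.290000
base radius r_b = r_p·cos α = 103.290000·cos 21.228° = 96.281460
roll angle φ = 30.079° = 0.52497759 rad
x = r_b·(cos φ + φ·sin φ) = 96.281460·(0.86533518 + 0.52497759·0.50119361) = 108.648870
y = r_b·(sin φ − φ·cos φ) = 96.281460·(0.50119361 − 0.52497759·0.86533518) = 4.516759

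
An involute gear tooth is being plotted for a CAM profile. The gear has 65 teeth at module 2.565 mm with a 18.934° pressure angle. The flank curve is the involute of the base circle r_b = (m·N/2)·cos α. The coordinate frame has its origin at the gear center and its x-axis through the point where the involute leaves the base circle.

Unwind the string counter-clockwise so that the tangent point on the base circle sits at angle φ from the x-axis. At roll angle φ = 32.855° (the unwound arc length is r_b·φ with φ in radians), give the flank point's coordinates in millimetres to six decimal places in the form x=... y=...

x=90.769646 y=4.794903

pitch radius r_p = m·N/2 = 2.565·65/2 = 83.362500
base radius r_b = r_p·cos α = 83.362500·cos 18.934° = 78.852003
roll angle φ = 32.855° = 0.57342793 rad
x = r_b·(cos φ + φ·sin φ) = 78.852003·(0.84004621 + 0.57342793·0.54251485) = 90.769646
y = r_b·(sin φ − φ·cos φ) = 78.852003·(0.54251485 − 0.57342793·0.84004621) = 4.794903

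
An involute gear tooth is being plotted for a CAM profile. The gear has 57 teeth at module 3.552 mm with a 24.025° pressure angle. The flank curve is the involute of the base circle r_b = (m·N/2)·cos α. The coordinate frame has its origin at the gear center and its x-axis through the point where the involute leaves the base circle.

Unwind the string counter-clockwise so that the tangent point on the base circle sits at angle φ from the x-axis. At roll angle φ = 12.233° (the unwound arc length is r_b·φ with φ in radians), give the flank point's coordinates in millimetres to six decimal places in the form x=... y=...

x=94.545538 y=0.298602

pitch radius r_p = m·N/2 = 3.552·57/2 = 101.232000
base radius r_b = r_p·cos α = 101.232000·cos 24.025° = 92.462059
roll angle φ = 12.233° = 0.21350613 rad
x = r_b·(cos φ + φ·sin φ) = 92.462059·(0.97729402 + 0.21350613·0.21188771) = 94.545538
y = r_b·(sin φ − φ·cos φ) = 92.462059·(0.21188771 − 0.21350613·0.97729402) = 0.298602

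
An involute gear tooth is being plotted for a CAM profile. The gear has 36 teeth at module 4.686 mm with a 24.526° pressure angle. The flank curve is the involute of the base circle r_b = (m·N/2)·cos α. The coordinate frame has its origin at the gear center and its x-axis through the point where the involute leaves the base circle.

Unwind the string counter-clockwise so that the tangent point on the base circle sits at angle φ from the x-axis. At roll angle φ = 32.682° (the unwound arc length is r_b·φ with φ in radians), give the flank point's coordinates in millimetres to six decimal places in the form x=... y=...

pitch radius r_p = m·N/2 = 4.686·36/2 = 84.348000
base radius r_b = r_p·cos α = 84.348000·cos 24.526° = 76.737533
roll angle φ = 32.682° = 0.57040851 rad
x = r_b·(cos φ + φ·sin φ) = 76.737533·(0.84168046 + 0.57040851·0.53997593) = 88.224168
y = r_b·(sin φ − φ·cos φ) = 76.737533·(0.53997593 − 0.57040851·0.84168046) = 4.594601

x=88.224168 y=4.594601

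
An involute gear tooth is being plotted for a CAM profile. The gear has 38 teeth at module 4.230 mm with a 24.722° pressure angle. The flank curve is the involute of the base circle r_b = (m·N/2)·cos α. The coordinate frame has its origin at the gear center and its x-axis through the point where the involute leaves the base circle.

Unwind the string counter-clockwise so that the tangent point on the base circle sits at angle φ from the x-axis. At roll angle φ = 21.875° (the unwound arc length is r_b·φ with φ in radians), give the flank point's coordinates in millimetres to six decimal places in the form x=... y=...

x=78.132252 y=1.334619

pitch radius r_p = m·N/2 = 4.230·38/2 = 80.370000
base radius r_b = r_p·cos α = 80.370000·cos 24.722° = 73.003902
roll angle φ = 21.875° = 0.38179077 rad
x = r_b·(cos φ + φ·sin φ) = 73.003902·(0.92799891 + 0.38179077·0.37258290) = 78.132252
y = r_b·(sin φ − φ·cos φ) = 73.003902·(0.37258290 − 0.38179077·0.92799891) = 1.334619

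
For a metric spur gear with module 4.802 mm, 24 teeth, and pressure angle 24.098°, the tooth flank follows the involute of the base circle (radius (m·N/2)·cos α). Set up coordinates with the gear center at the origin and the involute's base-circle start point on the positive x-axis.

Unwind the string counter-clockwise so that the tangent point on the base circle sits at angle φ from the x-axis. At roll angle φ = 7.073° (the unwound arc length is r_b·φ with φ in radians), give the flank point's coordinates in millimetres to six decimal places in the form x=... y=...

x=53.001258 y=0.032935

pitch radius r_p = m·N/2 = 4.802·24/2 = 57.624000
base radius r_b = r_p·cos α = 57.624000·cos 24.098° = 52.601978
roll angle φ = 7.073° = 0.12344714 rad
x = r_b·(cos φ + φ·sin φ) = 52.601978·(0.99239007 + 0.12344714·0.12313384) = 53.001258
y = r_b·(sin φ − φ·cos φ) = 52.601978·(0.12313384 − 0.12344714·0.99239007) = 0.032935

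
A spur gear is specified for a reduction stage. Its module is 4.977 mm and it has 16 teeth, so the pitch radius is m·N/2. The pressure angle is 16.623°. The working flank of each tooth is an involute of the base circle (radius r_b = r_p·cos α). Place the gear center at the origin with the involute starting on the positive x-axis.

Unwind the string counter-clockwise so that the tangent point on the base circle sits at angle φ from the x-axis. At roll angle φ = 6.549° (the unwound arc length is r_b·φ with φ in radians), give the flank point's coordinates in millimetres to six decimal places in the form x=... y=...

pitch radius r_p = m·N/2 = 4.977·16/2 = 39.816000
base radius r_b = r_p·cos α = 39.816000·cos 16.623° = 38.152002
roll angle φ = 6.549° = 0.11430161 rad
x = r_b·(cos φ + φ·sin φ) = 38.152002·(0.99347468 + 0.11430161·0.11405289) = 38.400414
y = r_b·(sin φ − φ·cos φ) = 38.152002·(0.11405289 − 0.11430161·0.99347468) = 0.018966

x=38.400414 y=0.018966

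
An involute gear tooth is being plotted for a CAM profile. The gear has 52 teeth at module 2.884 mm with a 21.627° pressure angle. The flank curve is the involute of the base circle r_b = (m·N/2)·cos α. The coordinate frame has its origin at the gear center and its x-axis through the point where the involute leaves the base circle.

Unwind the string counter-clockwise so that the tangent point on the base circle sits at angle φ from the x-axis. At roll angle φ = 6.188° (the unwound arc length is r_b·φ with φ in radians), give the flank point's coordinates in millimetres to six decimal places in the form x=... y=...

pitch radius r_p = m·N/2 = 2.884·52/2 = 74.984000
base radius r_b = r_p·cos α = 74.984000·cos 21.627° = 69.705344
roll angle φ = 6.188° = 0.10800097 rad
x = r_b·(cos φ + φ·sin φ) = 69.705344·(0.99417356 + 0.10800097·0.10779114) = 70.110689
y = r_b·(sin φ − φ·cos φ) = 69.705344·(0.10779114 − 0.10800097·0.99417356) = 0.029236

x=70.110689 y=0.029236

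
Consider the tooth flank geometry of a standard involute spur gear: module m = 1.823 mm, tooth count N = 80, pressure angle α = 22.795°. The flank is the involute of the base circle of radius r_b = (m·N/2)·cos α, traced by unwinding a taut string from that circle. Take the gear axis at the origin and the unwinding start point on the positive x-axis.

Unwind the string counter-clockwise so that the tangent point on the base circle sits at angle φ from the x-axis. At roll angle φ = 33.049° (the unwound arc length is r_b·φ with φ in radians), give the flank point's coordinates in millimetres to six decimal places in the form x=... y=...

x=77.494878 y=4.159067

pitch radius r_p = m·N/2 = 1.823·80/2 = 72.920000
base radius r_b = r_p·cos α = 72.920000·cos 22.795° = 67.224727
roll angle φ = 33.049° = 0.57681386 rad
x = r_b·(cos φ + φ·sin φ) = 67.224727·(0.83820448 + 0.57681386·0.54535608) = 77.494878
y = r_b·(sin φ − φ·cos φ) = 67.224727·(0.54535608 − 0.57681386·0.83820448) = 4.159067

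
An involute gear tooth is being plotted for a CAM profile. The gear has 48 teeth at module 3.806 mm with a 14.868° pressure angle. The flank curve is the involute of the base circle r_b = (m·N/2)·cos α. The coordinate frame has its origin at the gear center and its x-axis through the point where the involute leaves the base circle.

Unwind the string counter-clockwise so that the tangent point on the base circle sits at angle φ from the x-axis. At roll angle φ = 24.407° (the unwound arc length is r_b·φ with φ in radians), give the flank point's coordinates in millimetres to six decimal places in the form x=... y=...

x=95.936237 y=2.233796

pitch radius r_p = m·N/2 = 3.806·48/2 = 91.344000
base radius r_b = r_p·cos α = 91.344000·cos 14.868° = 88.285761
roll angle φ = 24.407° = 0.42598251 rad
x = r_b·(cos φ + φ·sin φ) = 88.285761·(0.91063318 + 0.42598251·0.41321569) = 95.936237
y = r_b·(sin φ − φ·cos φ) = 88.285761·(0.41321569 − 0.42598251·0.91063318) = 2.233796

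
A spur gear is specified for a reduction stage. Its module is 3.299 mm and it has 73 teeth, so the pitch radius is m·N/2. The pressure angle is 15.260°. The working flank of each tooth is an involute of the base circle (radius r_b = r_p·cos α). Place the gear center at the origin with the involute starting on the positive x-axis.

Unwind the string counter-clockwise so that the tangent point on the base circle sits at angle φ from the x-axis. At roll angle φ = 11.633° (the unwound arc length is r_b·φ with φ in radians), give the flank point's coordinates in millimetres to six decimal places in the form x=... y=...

x=118.537656 y=0.322761

pitch radius r_p = m·N/2 = 3.299·73/2 = 120.413500
base radius r_b = r_p·cos α = 120.413500·cos 15.260° = 116.167889
roll angle φ = 11.633° = 0.20303415 rad
x = r_b·(cos φ + φ·sin φ) = 116.167889·(0.97945927 + 0.20303415·0.20164208) = 118.537656
y = r_b·(sin φ − φ·cos φ) = 116.167889·(0.20164208 − 0.20303415·0.97945927) = 0.322761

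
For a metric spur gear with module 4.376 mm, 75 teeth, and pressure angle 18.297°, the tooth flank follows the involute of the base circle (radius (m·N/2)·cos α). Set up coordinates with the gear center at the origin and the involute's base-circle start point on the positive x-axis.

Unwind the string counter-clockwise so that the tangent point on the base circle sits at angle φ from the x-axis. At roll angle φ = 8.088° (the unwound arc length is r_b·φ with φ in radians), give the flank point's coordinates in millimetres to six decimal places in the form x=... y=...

pitch radius r_p = m·N/2 = 4.376·75/2 = 164.100000
base radius r_b = r_p·cos α = 164.100000·cos 18.297° = 155.803419
roll angle φ = 8.088° = 0.14116223 rad
x = r_b·(cos φ + φ·sin φ) = 155.803419·(0.99005315 + 0.14116223·0.14069388) = 157.348024
y = r_b·(sin φ − φ·cos φ) = 155.803419·(0.14069388 − 0.14116223·0.99005315) = 0.145796

x=157.348024 y=0.145796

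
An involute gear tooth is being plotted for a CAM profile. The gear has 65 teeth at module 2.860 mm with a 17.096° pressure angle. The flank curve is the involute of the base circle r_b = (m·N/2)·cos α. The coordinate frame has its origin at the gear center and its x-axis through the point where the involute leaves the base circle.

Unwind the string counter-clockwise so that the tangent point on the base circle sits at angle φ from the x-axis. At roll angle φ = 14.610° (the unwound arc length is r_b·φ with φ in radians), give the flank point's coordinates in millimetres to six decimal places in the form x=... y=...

x=91.684423 y=0.487818

pitch radius r_p = m·N/2 = 2.860·65/2 = 92.950000
base radius r_b = r_p·cos α = 92.950000·cos 17.096° = 88.842869
roll angle φ = 14.610° = 0.25499260 rad
x = r_b·(cos φ + φ·sin φ) = 88.842869·(0.96766516 + 0.25499260·0.25223825) = 91.684423
y = r_b·(sin φ − φ·cos φ) = 88.842869·(0.25223825 − 0.25499260·0.96766516) = 0.487818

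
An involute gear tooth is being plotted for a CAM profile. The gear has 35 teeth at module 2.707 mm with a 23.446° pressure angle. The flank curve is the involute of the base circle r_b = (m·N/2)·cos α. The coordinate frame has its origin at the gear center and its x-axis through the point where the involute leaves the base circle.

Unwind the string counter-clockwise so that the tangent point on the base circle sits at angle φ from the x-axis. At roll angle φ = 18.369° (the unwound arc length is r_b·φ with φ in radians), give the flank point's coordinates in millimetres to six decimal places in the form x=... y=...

x=45.637705 y=0.472497

pitch radius r_p = m·N/2 = 2.707·35/2 = 47.372500
base radius r_b = r_p·cos α = 47.372500·cos 23.446° = 43.461212
roll angle φ = 18.369° = 0.32059953 rad
x = r_b·(cos φ + φ·sin φ) = 43.461212·(0.94904666 + 0.32059953·0.31513560) = 45.637705
y = r_b·(sin φ − φ·cos φ) = 43.461212·(0.31513560 − 0.32059953·0.94904666) = 0.472497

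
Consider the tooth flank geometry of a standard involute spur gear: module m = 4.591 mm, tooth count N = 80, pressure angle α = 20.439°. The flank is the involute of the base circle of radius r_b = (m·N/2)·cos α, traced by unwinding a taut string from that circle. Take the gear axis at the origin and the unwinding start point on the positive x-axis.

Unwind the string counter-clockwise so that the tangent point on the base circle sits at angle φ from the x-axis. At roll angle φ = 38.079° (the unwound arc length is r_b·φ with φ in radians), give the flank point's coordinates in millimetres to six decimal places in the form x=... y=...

x=205.987658 y=16.106070

pitch radius r_p = m·N/2 = 4.591·80/2 = 183.640000
base radius r_b = r_p·cos α = 183.640000·cos 20.439° = 172.078853
roll angle φ = 38.079° = 0.66460393 rad
x = r_b·(cos φ + φ·sin φ) = 172.078853·(0.78716112 + 0.66460393·0.61674741) = 205.987658
y = r_b·(sin φ − φ·cos φ) = 172.078853·(0.61674741 − 0.66460393·0.78716112) = 16.106070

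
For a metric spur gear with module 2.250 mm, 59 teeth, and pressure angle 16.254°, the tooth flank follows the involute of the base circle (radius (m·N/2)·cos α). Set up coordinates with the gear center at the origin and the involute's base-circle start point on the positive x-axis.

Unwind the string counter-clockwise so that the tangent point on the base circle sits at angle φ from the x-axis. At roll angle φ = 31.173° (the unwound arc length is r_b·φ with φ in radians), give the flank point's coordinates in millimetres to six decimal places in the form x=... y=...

pitch radius r_p = m·N/2 = 2.250·59/2 = 66.375000
base radius r_b = r_p·cos α = 66.375000·cos 16.254° = 63.722012
roll angle φ = 31.173° = 0.54407149 rad
x = r_b·(cos φ + φ·sin φ) = 63.722012·(0.85560828 + 0.54407149·0.51762387) = 72.466754
y = r_b·(sin φ − φ·cos φ) = 63.722012·(0.51762387 − 0.54407149·0.85560828) = 3.320669

x=72.466754 y=3.320669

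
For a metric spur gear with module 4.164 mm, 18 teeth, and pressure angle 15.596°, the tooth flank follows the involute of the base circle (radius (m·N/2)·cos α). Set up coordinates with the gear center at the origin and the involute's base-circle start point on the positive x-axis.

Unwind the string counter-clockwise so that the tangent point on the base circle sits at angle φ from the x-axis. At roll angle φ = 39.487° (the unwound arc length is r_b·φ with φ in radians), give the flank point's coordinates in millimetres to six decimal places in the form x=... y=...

x=43.677084 y=3.754612

pitch radius r_p = m·N/2 = 4.164·18/2 = 37.476000
base radius r_b = r_p·cos α = 37.476000·cos 15.596° = 36.096184
roll angle φ = 39.487° = 0.68917816 rad
x = r_b·(cos φ + φ·sin φ) = 36.096184·(0.77176889 + 0.68917816·0.63590313) = 43.677084
y = r_b·(sin φ − φ·cos φ) = 36.096184·(0.63590313 − 0.68917816·0.77176889) = 3.754612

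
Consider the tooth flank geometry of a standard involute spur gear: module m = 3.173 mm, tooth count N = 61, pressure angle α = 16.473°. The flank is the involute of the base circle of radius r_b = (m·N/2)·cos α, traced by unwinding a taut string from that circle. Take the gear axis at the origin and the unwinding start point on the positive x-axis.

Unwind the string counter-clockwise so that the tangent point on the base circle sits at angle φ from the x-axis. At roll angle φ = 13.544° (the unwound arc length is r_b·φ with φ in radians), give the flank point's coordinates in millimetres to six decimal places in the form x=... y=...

x=95.360952 y=0.406341

pitch radius r_p = m·N/2 = 3.173·61/2 = 96.776500
base radius r_b = r_p·cos α = 96.776500·cos 16.473° = 92.804160
roll angle φ = 13.544° = 0.23638739 rad
x = r_b·(cos φ + φ·sin φ) = 92.804160·(0.97219036 + 0.23638739·0.23419202) = 95.360952
y = r_b·(sin φ − φ·cos φ) = 92.804160·(0.23419202 − 0.23638739·0.97219036) = 0.406341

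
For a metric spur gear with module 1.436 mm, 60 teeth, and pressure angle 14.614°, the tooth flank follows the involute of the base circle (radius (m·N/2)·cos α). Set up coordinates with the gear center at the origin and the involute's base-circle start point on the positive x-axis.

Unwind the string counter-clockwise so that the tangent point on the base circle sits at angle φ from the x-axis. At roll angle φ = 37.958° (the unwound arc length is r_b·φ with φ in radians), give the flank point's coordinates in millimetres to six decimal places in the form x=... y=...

x=49.854674 y=3.865731

pitch radius r_p = m·N/2 = 1.436·60/2 = 43.080000
base radius r_b = r_p·cos α = 43.080000·cos 14.614° = 41.686256
roll angle φ = 37.958° = 0.66249208 rad
x = r_b·(cos φ + φ·sin φ) = 41.686256·(0.78846185 + 0.66249208·0.61508367) = 49.854674
y = r_b·(sin φ − φ·cos φ) = 41.686256·(0.61508367 − 0.66249208·0.78846185) = 3.865731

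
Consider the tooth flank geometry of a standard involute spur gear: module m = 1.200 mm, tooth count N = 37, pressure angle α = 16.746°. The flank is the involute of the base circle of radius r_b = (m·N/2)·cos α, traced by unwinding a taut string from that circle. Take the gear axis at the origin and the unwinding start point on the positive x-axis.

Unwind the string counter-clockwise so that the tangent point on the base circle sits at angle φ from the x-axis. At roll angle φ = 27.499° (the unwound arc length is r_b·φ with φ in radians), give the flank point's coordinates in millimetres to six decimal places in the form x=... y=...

pitch radius r_p = m·N/2 = 1.200·37/2 = 22.200000
base radius r_b = r_p·cos α = 22.200000·cos 16.746° = 21.258531
roll angle φ = 27.499° = 0.47994809 rad
x = r_b·(cos φ + φ·sin φ) = 21.258531·(0.88701889 + 0.47994809·0.46173313) = 23.567778
y = r_b·(sin φ − φ·cos φ) = 21.258531·(0.46173313 − 0.47994809·0.88701889) = 0.765522

x=23.567778 y=0.765522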